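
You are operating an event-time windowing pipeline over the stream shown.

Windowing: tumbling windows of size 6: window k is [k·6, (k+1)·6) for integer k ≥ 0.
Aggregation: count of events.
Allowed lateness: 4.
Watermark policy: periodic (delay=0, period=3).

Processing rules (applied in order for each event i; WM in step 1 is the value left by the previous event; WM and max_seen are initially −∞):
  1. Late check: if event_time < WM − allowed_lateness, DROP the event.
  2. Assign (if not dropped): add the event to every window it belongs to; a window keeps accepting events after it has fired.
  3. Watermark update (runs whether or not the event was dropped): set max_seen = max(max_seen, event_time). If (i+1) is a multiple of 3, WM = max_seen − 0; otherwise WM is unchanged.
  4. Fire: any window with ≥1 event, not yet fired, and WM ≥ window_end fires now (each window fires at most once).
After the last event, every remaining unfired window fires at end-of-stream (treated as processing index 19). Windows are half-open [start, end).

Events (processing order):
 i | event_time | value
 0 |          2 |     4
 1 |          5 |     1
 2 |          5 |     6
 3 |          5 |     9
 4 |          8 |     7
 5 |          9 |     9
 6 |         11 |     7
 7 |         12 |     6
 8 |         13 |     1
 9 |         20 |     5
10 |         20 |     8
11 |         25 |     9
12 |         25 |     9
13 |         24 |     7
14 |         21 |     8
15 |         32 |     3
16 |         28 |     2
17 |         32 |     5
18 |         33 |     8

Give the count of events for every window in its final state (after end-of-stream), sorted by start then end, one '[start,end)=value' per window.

i=0 t=2 v=4: → [0,6); WM=−∞
i=1 t=5 v=1: → [0,6); WM=−∞
i=2 t=5 v=6: → [0,6); WM=5
i=3 t=5 v=9: → [0,6); WM=5
i=4 t=8 v=7: → [6,12); WM=5
i=5 t=9 v=9: → [6,12); WM=9; [0,6) fires=4
i=6 t=11 v=7: → [6,12); WM=9
i=7 t=12 v=6: → [12,18); WM=9
i=8 t=13 v=1: → [12,18); WM=13; [6,12) fires=3
i=9 t=20 v=5: → [18,24); WM=13
i=10 t=20 v=8: → [18,24); WM=13
i=11 t=25 v=9: → [24,30); WM=25; [12,18) fires=2 [18,24) fires=2
i=12 t=25 v=9: → [24,30); WM=25
i=13 t=24 v=7: → [24,30); WM=25
i=14 t=21 v=8: → [18,24); WM=25
i=15 t=32 v=3: → [30,36); WM=25
i=16 t=28 v=2: → [24,30); WM=25
i=17 t=32 v=5: → [30,36); WM=32; [24,30) fires=4
i=18 t=33 v=8: → [30,36); WM=32

[0,6)=4 [6,12)=3 [12,18)=2 [18,24)=3 [24,30)=4 [30,36)=3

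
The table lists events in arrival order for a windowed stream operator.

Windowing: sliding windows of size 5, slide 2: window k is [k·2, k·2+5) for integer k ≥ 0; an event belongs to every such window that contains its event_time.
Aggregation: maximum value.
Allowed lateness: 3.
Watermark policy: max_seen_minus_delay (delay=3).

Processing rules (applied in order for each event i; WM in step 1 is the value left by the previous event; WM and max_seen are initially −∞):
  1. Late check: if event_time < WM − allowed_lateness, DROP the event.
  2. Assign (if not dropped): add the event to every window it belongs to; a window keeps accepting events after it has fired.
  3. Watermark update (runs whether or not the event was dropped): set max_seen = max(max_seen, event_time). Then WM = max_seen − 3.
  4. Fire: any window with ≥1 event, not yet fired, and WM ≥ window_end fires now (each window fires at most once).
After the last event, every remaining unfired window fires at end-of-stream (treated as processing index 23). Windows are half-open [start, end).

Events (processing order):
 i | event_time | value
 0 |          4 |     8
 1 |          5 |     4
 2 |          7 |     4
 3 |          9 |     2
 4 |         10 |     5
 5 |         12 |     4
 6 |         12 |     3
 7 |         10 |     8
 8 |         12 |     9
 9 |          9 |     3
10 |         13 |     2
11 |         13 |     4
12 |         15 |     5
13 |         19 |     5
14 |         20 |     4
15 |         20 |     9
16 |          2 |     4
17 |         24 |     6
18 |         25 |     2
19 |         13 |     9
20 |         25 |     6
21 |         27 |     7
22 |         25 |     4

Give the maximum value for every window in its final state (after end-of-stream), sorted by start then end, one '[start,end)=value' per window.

i=0 t=4 v=8: → [4,9),[2,7),[0,5); WM=1
i=1 t=5 v=4: → [4,9),[2,7); WM=2
i=2 t=7 v=4: → [6,11),[4,9); WM=4
i=3 t=9 v=2: → [8,13),[6,11); WM=6; [0,5) fires=8
i=4 t=10 v=5: → [10,15),[8,13),[6,11); WM=7; [2,7) fires=8
i=5 t=12 v=4: → [12,17),[10,15),[8,13); WM=9; [4,9) fires=8
i=6 t=12 v=3: → [12,17),[10,15),[8,13); WM=9
i=7 t=10 v=8: → [10,15),[8,13),[6,11); WM=9
i=8 t=12 v=9: → [12,17),[10,15),[8,13); WM=9
i=9 t=9 v=3: → [8,13),[6,11); WM=9
i=10 t=13 v=2: → [12,17),[10,15); WM=10
i=11 t=13 v=4: → [12,17),[10,15); WM=10
i=12 t=15 v=5: → [14,19),[12,17); WM=12; [6,11) fires=8
i=13 t=19 v=5: → [18,23),[16,21); WM=16; [8,13) fires=9 [10,15) fires=9
i=14 t=20 v=4: → [20,25),[18,23),[16,21); WM=17; [12,17) fires=9
i=15 t=20 v=9: → [20,25),[18,23),[16,21); WM=17
i=16 t=2 v=4: DROP (t<17-3); WM=17
i=17 t=24 v=6: → [24,29),[22,27),[20,25); WM=21; [14,19) fires=5 [16,21) fires=9
i=18 t=25 v=2: → [24,29),[22,27); WM=22
i=19 t=13 v=9: DROP (t<22-3); WM=22
i=20 t=25 v=6: → [24,29),[22,27); WM=22
i=21 t=27 v=7: → [26,31),[24,29); WM=24; [18,23) fires=9
i=22 t=25 v=4: → [24,29),[22,27); WM=24

[0,5)=8 [2,7)=8 [4,9)=8 [6,11)=8 [8,13)=9 [10,15)=9 [12,17)=9 [14,19)=5 [16,21)=9 [18,23)=9 [20,25)=9 [22,27)=6 [24,29)=7 [26,31)=7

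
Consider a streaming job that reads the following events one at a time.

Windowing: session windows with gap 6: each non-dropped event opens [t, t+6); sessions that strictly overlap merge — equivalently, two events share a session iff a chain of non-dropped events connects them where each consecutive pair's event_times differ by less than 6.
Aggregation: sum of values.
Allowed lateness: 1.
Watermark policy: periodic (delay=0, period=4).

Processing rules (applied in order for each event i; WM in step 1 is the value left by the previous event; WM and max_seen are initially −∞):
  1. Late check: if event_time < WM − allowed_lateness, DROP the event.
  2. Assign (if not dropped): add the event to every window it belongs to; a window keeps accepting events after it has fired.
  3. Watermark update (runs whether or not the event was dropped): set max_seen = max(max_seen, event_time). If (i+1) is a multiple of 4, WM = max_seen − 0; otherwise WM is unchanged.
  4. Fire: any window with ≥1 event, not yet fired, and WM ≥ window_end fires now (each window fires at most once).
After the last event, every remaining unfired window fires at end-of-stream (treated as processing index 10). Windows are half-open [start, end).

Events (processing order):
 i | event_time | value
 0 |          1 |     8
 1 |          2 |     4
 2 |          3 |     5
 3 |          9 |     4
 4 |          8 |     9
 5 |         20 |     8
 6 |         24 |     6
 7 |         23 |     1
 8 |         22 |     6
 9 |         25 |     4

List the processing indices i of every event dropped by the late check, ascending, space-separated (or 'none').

i=0 t=1 v=8: → [1,7); WM=−∞
i=1 t=2 v=4: → [1,8); WM=−∞
i=2 t=3 v=5: → [1,9); WM=−∞
i=3 t=9 v=4: → [9,15); WM=9
i=4 t=8 v=9: → [1,15); WM=9
i=5 t=20 v=8: → [20,26); WM=9
i=6 t=24 v=6: → [20,30); WM=9
i=7 t=23 v=1: → [20,30); WM=24
i=8 t=22 v=6: DROP (t<24-1); WM=24
i=9 t=25 v=4: → [20,31); WM=24

8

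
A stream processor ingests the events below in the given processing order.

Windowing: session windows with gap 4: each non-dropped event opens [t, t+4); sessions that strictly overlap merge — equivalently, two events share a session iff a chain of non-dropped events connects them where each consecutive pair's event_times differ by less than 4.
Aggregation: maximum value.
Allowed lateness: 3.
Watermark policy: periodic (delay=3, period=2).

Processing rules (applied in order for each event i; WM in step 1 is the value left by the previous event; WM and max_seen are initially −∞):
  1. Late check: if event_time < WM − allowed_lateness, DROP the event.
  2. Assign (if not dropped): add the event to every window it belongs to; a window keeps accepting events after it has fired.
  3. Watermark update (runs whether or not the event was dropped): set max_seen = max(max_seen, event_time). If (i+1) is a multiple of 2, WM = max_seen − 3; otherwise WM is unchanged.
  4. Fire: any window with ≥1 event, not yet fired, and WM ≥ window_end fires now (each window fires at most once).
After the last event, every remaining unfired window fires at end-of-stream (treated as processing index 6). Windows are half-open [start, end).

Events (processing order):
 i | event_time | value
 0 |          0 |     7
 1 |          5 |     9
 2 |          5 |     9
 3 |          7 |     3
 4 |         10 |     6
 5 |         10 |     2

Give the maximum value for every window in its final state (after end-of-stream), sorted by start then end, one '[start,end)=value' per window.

i=0 t=0 v=7: → [0,4); WM=−∞
i=1 t=5 v=9: → [5,9); WM=2
i=2 t=5 v=9: → [5,9); WM=2
i=3 t=7 v=3: → [5,11); WM=4
i=4 t=10 v=6: → [5,14); WM=4
i=5 t=10 v=2: → [5,14); WM=7

[0,4)=7 [5,14)=9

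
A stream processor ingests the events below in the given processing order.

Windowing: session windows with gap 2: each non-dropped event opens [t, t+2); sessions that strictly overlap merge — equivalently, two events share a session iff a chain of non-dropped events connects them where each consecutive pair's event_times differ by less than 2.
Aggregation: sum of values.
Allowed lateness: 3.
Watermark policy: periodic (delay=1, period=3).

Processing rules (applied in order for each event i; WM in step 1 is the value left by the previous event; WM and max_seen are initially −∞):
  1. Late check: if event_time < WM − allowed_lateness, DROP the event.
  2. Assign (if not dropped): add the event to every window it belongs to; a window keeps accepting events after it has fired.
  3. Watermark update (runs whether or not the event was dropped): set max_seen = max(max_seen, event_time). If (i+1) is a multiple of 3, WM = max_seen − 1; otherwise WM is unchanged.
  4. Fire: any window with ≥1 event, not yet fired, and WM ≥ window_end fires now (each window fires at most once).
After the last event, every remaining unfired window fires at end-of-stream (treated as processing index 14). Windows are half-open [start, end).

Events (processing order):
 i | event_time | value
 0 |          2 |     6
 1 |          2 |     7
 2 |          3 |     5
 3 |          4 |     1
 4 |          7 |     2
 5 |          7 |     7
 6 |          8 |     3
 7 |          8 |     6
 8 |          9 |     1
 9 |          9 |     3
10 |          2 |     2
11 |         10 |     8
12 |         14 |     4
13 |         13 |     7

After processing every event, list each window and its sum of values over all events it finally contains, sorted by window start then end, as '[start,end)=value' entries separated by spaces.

[2,6)=19 [7,12)=30 [13,16)=11

i=0 t=2 v=6: → [2,4); WM=−∞
i=1 t=2 v=7: → [2,4); WM=−∞
i=2 t=3 v=5: → [2,5); WM=2
i=3 t=4 v=1: → [2,6); WM=2
i=4 t=7 v=2: → [7,9); WM=2
i=5 t=7 v=7: → [7,9); WM=6
i=6 t=8 v=3: → [7,10); WM=6
i=7 t=8 v=6: → [7,10); WM=6
i=8 t=9 v=1: → [7,11); WM=8
i=9 t=9 v=3: → [7,11); WM=8
i=10 t=2 v=2: DROP (t<8-3); WM=8
i=11 t=10 v=8: → [7,12); WM=9
i=12 t=14 v=4: → [14,16); WM=9
i=13 t=13 v=7: → [13,16); WM=9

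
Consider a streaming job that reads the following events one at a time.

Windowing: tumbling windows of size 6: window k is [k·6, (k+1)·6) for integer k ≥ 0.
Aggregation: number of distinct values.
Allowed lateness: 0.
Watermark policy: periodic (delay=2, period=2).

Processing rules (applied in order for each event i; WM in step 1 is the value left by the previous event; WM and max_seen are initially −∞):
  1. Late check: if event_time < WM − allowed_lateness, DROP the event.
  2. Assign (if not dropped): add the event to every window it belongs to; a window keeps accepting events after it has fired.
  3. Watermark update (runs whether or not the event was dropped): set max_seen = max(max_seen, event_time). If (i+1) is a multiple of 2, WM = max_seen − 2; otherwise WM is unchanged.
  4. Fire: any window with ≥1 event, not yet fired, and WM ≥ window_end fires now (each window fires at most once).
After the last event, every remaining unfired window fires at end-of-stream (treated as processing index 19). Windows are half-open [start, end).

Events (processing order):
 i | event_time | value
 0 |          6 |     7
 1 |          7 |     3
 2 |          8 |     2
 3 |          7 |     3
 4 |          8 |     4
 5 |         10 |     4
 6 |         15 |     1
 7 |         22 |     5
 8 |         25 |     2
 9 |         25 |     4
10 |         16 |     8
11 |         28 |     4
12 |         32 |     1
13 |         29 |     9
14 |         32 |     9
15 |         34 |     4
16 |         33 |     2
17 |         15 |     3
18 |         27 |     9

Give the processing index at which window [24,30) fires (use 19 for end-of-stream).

13

i=0 t=6 v=7: → [6,12); WM=−∞
i=1 t=7 v=3: → [6,12); WM=5
i=2 t=8 v=2: → [6,12); WM=5
i=3 t=7 v=3: → [6,12); WM=6
i=4 t=8 v=4: → [6,12); WM=6
i=5 t=10 v=4: → [6,12); WM=8
i=6 t=15 v=1: → [12,18); WM=8
i=7 t=22 v=5: → [18,24); WM=20; [6,12) fires=4 [12,18) fires=1
i=8 t=25 v=2: → [24,30); WM=20
i=9 t=25 v=4: → [24,30); WM=23
i=10 t=16 v=8: DROP (t<23-0); WM=23
i=11 t=28 v=4: → [24,30); WM=26; [18,24) fires=1
i=12 t=32 v=1: → [30,36); WM=26
i=13 t=29 v=9: → [24,30); WM=30; [24,30) fires=3
i=14 t=32 v=9: → [30,36); WM=30
i=15 t=34 v=4: → [30,36); WM=32
i=16 t=33 v=2: → [30,36); WM=32
i=17 t=15 v=3: DROP (t<32-0); WM=32
i=18 t=27 v=9: DROP (t<32-0); WM=32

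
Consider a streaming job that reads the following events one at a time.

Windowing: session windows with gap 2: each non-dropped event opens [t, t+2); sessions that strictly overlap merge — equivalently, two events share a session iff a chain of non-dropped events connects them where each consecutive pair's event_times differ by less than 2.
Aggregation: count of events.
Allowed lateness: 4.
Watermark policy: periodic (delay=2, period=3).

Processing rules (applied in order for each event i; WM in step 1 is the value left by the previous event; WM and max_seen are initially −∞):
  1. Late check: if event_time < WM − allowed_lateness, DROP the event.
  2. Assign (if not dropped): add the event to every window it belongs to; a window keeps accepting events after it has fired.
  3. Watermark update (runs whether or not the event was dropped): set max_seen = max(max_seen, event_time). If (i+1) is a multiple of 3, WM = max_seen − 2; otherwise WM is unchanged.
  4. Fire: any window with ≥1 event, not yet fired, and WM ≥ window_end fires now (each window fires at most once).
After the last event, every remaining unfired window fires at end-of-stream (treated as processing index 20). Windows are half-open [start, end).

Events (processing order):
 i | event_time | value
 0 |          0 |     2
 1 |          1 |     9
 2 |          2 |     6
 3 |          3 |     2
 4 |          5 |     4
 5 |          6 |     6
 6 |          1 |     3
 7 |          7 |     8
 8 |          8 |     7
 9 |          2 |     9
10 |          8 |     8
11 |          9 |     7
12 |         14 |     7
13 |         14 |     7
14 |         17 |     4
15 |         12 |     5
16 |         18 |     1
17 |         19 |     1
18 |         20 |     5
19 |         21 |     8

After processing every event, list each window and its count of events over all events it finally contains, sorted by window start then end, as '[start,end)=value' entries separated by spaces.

[0,5)=6 [5,11)=6 [12,14)=1 [14,16)=2 [17,23)=5

i=0 t=0 v=2: → [0,2); WM=−∞
i=1 t=1 v=9: → [0,3); WM=−∞
i=2 t=2 v=6: → [0,4); WM=0
i=3 t=3 v=2: → [0,5); WM=0
i=4 t=5 v=4: → [5,7); WM=0
i=5 t=6 v=6: → [5,8); WM=4
i=6 t=1 v=3: → [0,5); WM=4
i=7 t=7 v=8: → [5,9); WM=4
i=8 t=8 v=7: → [5,10); WM=6
i=9 t=2 v=9: → [0,5); WM=6
i=10 t=8 v=8: → [5,10); WM=6
i=11 t=9 v=7: → [5,11); WM=7
i=12 t=14 v=7: → [14,16); WM=7
i=13 t=14 v=7: → [14,16); WM=7
i=14 t=17 v=4: → [17,19); WM=15
i=15 t=12 v=5: → [12,14); WM=15
i=16 t=18 v=1: → [17,20); WM=15
i=17 t=19 v=1: → [17,21); WM=17
i=18 t=20 v=5: → [17,22); WM=17
i=19 t=21 v=8: → [17,23); WM=17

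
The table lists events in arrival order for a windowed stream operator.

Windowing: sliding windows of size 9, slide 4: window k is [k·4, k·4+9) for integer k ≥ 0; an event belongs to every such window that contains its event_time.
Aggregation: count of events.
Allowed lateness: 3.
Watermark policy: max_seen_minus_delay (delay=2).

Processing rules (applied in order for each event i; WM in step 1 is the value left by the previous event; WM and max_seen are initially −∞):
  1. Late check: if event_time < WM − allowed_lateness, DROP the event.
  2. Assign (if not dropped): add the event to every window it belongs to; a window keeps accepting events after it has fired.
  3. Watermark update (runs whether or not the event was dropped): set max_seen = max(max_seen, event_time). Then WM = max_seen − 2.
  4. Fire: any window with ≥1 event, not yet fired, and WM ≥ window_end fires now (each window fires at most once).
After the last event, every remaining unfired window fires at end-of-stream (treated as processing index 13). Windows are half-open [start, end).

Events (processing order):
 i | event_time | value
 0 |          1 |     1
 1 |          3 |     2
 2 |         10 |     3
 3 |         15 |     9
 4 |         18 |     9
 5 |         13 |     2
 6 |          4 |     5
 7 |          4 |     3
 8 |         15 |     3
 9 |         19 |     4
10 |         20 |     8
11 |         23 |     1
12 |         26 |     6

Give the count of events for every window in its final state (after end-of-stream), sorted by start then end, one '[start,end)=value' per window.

i=0 t=1 v=1: → [0,9); WM=-1
i=1 t=3 v=2: → [0,9); WM=1
i=2 t=10 v=3: → [8,17),[4,13); WM=8
i=3 t=15 v=9: → [12,21),[8,17); WM=13; [0,9) fires=2 [4,13) fires=1
i=4 t=18 v=9: → [16,25),[12,21); WM=16
i=5 t=13 v=2: → [12,21),[8,17); WM=16
i=6 t=4 v=5: DROP (t<16-3); WM=16
i=7 t=4 v=3: DROP (t<16-3); WM=16
i=8 t=15 v=3: → [12,21),[8,17); WM=16
i=9 t=19 v=4: → [16,25),[12,21); WM=17; [8,17) fires=4
i=10 t=20 v=8: → [20,29),[16,25),[12,21); WM=18
i=11 t=23 v=1: → [20,29),[16,25); WM=21; [12,21) fires=6
i=12 t=26 v=6: → [24,33),[20,29); WM=24

[0,9)=2 [4,13)=1 [8,17)=4 [12,21)=6 [16,25)=4 [20,29)=3 [24,33)=1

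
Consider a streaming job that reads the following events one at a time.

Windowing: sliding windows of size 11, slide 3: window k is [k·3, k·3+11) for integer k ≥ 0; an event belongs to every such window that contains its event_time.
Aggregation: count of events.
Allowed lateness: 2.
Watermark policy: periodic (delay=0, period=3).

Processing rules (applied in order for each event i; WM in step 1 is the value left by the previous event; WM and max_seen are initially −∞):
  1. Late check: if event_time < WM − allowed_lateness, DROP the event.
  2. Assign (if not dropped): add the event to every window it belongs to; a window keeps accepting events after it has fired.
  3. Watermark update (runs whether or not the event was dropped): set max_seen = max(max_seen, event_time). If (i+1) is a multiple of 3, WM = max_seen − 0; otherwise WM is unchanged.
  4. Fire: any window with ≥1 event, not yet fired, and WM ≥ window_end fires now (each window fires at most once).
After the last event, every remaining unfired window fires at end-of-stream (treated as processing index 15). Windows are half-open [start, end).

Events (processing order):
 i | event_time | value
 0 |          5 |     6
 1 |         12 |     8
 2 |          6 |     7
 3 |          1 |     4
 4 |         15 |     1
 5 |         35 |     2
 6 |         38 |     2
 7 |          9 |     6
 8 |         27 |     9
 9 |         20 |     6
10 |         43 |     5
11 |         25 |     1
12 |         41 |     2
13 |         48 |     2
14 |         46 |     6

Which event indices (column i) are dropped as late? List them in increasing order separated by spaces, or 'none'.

i=0 t=5 v=6: → [3,14),[0,11); WM=−∞
i=1 t=12 v=8: → [12,23),[9,20),[6,17),[3,14); WM=−∞
i=2 t=6 v=7: → [6,17),[3,14),[0,11); WM=12; [0,11) fires=2
i=3 t=1 v=4: DROP (t<12-2); WM=12
i=4 t=15 v=1: → [15,26),[12,23),[9,20),[6,17); WM=12
i=5 t=35 v=2: → [33,44),[30,41),[27,38); WM=35; [3,14) fires=3 [6,17) fires=3 [9,20) fires=2 [12,23) fires=2 [15,26) fires=1
i=6 t=38 v=2: → [36,47),[33,44),[30,41); WM=35
i=7 t=9 v=6: DROP (t<35-2); WM=35
i=8 t=27 v=9: DROP (t<35-2); WM=38; [27,38) fires=1
i=9 t=20 v=6: DROP (t<38-2); WM=38
i=10 t=43 v=5: → [42,53),[39,50),[36,47),[33,44); WM=38
i=11 t=25 v=1: DROP (t<38-2); WM=43; [30,41) fires=2
i=12 t=41 v=2: → [39,50),[36,47),[33,44); WM=43
i=13 t=48 v=2: → [48,59),[45,56),[42,53),[39,50); WM=43
i=14 t=46 v=6: → [45,56),[42,53),[39,50),[36,47); WM=48; [33,44) fires=4 [36,47) fires=4

3 7 8 9 11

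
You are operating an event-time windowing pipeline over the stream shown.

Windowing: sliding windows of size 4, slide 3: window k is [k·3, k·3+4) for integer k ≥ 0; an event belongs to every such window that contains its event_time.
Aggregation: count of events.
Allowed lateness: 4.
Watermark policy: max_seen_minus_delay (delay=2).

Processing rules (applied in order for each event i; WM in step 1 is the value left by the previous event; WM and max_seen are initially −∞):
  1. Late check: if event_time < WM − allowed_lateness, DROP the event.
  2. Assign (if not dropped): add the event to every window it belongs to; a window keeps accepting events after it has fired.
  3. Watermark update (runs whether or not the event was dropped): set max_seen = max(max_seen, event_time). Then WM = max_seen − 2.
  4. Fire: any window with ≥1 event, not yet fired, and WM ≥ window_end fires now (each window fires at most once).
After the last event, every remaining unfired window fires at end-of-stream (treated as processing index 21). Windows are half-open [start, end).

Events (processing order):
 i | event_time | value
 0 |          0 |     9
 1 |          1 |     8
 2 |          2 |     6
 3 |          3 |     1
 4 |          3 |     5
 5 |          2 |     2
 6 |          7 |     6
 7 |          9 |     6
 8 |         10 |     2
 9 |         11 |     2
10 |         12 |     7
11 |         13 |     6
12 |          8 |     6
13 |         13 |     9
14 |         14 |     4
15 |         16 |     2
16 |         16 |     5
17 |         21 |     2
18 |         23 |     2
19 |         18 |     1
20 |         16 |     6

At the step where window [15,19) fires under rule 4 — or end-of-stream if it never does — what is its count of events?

2

i=0 t=0 v=9: → [0,4); WM=-2
i=1 t=1 v=8: → [0,4); WM=-1
i=2 t=2 v=6: → [0,4); WM=0
i=3 t=3 v=1: → [3,7),[0,4); WM=1
i=4 t=3 v=5: → [3,7),[0,4); WM=1
i=5 t=2 v=2: → [0,4); WM=1
i=6 t=7 v=6: → [6,10); WM=5; [0,4) fires=6
i=7 t=9 v=6: → [9,13),[6,10); WM=7; [3,7) fires=2
i=8 t=10 v=2: → [9,13); WM=8
i=9 t=11 v=2: → [9,13); WM=9
i=10 t=12 v=7: → [12,16),[9,13); WM=10; [6,10) fires=2
i=11 t=13 v=6: → [12,16); WM=11
i=12 t=8 v=6: → [6,10); WM=11
i=13 t=13 v=9: → [12,16); WM=11
i=14 t=14 v=4: → [12,16); WM=12
i=15 t=16 v=2: → [15,19); WM=14; [9,13) fires=4
i=16 t=16 v=5: → [15,19); WM=14
i=17 t=21 v=2: → [21,25),[18,22); WM=19; [12,16) fires=4 [15,19) fires=2
i=18 t=23 v=2: → [21,25); WM=21
i=19 t=18 v=1: → [18,22),[15,19); WM=21
i=20 t=16 v=6: DROP (t<21-4); WM=21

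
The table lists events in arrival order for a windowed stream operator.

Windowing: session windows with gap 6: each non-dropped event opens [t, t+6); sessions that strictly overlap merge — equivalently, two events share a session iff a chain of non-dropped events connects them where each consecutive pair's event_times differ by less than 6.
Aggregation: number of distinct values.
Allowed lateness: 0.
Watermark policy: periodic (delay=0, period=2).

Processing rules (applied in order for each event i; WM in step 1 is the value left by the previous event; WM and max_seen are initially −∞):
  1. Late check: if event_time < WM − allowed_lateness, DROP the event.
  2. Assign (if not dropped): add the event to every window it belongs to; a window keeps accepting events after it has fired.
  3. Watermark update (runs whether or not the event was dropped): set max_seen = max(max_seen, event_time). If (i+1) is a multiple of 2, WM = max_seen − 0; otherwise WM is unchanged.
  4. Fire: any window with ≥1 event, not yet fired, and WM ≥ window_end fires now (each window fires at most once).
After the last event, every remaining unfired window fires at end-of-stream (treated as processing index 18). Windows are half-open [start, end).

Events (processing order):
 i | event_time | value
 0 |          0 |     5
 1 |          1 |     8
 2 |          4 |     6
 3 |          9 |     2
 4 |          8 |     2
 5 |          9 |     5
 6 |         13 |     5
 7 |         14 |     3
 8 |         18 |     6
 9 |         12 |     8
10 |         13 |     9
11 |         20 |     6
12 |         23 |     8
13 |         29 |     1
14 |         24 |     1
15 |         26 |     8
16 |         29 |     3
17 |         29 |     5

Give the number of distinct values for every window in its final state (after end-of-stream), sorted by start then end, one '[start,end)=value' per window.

i=0 t=0 v=5: → [0,6); WM=−∞
i=1 t=1 v=8: → [0,7); WM=1
i=2 t=4 v=6: → [0,10); WM=1
i=3 t=9 v=2: → [0,15); WM=9
i=4 t=8 v=2: DROP (t<9-0); WM=9
i=5 t=9 v=5: → [0,15); WM=9
i=6 t=13 v=5: → [0,19); WM=9
i=7 t=14 v=3: → [0,20); WM=14
i=8 t=18 v=6: → [0,24); WM=14
i=9 t=12 v=8: DROP (t<14-0); WM=18
i=10 t=13 v=9: DROP (t<18-0); WM=18
i=11 t=20 v=6: → [0,26); WM=20
i=12 t=23 v=8: → [0,29); WM=20
i=13 t=29 v=1: → [29,35); WM=29
i=14 t=24 v=1: DROP (t<29-0); WM=29
i=15 t=26 v=8: DROP (t<29-0); WM=29
i=16 t=29 v=3: → [29,35); WM=29
i=17 t=29 v=5: → [29,35); WM=29

[0,29)=5 [29,35)=3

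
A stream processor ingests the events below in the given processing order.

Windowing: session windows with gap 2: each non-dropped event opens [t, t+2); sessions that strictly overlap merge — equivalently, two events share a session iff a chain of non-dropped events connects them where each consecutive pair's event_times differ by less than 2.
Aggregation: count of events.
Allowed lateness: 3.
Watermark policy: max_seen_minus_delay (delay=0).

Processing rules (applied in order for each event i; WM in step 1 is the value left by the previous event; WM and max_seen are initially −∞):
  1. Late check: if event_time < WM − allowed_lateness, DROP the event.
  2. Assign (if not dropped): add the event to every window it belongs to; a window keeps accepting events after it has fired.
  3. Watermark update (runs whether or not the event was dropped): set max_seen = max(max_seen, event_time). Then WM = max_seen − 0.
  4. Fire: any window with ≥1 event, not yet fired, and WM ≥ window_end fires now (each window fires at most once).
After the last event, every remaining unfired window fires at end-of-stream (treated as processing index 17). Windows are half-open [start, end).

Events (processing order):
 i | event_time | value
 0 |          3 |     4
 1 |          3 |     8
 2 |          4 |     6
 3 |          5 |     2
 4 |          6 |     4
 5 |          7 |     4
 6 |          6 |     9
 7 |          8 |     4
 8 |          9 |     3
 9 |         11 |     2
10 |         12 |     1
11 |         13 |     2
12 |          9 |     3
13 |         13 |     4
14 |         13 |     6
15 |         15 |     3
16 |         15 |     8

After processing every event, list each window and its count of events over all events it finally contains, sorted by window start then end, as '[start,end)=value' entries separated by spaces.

i=0 t=3 v=4: → [3,5); WM=3
i=1 t=3 v=8: → [3,5); WM=3
i=2 t=4 v=6: → [3,6); WM=4
i=3 t=5 v=2: → [3,7); WM=5
i=4 t=6 v=4: → [3,8); WM=6
i=5 t=7 v=4: → [3,9); WM=7
i=6 t=6 v=9: → [3,9); WM=7
i=7 t=8 v=4: → [3,10); WM=8
i=8 t=9 v=3: → [3,11); WM=9
i=9 t=11 v=2: → [11,13); WM=11
i=10 t=12 v=1: → [11,14); WM=12
i=11 t=13 v=2: → [11,15); WM=13
i=12 t=9 v=3: DROP (t<13-3); WM=13
i=13 t=13 v=4: → [11,15); WM=13
i=14 t=13 v=6: → [11,15); WM=13
i=15 t=15 v=3: → [15,17); WM=15
i=16 t=15 v=8: → [15,17); WM=15

[3,11)=9 [11,15)=5 [15,17)=2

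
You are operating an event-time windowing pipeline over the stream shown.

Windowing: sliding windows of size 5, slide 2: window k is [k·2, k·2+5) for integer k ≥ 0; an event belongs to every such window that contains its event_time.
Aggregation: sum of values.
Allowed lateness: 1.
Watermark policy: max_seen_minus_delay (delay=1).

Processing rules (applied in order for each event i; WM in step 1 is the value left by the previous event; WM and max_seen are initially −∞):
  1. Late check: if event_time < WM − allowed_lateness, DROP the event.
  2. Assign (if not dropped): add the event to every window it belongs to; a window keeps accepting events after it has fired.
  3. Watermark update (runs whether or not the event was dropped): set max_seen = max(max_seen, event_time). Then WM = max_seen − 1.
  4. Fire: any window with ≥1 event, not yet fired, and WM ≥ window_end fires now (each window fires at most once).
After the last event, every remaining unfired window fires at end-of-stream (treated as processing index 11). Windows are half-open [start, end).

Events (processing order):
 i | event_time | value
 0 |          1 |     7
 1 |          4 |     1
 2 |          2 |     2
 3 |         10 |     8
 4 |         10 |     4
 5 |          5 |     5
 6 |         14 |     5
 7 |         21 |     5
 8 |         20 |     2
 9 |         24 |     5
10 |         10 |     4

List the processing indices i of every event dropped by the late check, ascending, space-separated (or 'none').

5 10

i=0 t=1 v=7: → [0,5); WM=0
i=1 t=4 v=1: → [4,9),[2,7),[0,5); WM=3
i=2 t=2 v=2: → [2,7),[0,5); WM=3
i=3 t=10 v=8: → [10,15),[8,13),[6,11); WM=9; [0,5) fires=10 [2,7) fires=3 [4,9) fires=1
i=4 t=10 v=4: → [10,15),[8,13),[6,11); WM=9
i=5 t=5 v=5: DROP (t<9-1); WM=9
i=6 t=14 v=5: → [14,19),[12,17),[10,15); WM=13; [6,11) fires=12 [8,13) fires=12
i=7 t=21 v=5: → [20,25),[18,23); WM=20; [10,15) fires=17 [12,17) fires=5 [14,19) fires=5
i=8 t=20 v=2: → [20,25),[18,23),[16,21); WM=20
i=9 t=24 v=5: → [24,29),[22,27),[20,25); WM=23; [16,21) fires=2 [18,23) fires=7
i=10 t=10 v=4: DROP (t<23-1); WM=23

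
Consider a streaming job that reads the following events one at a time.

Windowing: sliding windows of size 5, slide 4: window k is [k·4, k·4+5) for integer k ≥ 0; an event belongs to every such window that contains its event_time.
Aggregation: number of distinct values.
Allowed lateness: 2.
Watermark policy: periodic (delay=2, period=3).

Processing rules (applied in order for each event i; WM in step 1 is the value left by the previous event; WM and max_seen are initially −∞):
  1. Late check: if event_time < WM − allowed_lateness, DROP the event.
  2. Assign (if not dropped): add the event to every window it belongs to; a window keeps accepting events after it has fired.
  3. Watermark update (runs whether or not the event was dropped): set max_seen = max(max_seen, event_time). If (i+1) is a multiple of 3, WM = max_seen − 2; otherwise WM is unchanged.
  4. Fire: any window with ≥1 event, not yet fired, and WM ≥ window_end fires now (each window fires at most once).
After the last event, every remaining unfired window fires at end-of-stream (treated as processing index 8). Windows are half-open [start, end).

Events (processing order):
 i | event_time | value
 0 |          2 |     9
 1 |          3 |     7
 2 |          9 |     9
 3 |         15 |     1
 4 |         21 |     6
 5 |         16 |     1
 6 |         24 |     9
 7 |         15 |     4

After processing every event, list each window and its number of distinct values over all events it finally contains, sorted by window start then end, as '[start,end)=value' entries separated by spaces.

i=0 t=2 v=9: → [0,5); WM=−∞
i=1 t=3 v=7: → [0,5); WM=−∞
i=2 t=9 v=9: → [8,13); WM=7; [0,5) fires=2
i=3 t=15 v=1: → [12,17); WM=7
i=4 t=21 v=6: → [20,25); WM=7
i=5 t=16 v=1: → [16,21),[12,17); WM=19; [8,13) fires=1 [12,17) fires=1
i=6 t=24 v=9: → [24,29),[20,25); WM=19
i=7 t=15 v=4: DROP (t<19-2); WM=19

[0,5)=2 [8,13)=1 [12,17)=1 [16,21)=1 [20,25)=2 [24,29)=1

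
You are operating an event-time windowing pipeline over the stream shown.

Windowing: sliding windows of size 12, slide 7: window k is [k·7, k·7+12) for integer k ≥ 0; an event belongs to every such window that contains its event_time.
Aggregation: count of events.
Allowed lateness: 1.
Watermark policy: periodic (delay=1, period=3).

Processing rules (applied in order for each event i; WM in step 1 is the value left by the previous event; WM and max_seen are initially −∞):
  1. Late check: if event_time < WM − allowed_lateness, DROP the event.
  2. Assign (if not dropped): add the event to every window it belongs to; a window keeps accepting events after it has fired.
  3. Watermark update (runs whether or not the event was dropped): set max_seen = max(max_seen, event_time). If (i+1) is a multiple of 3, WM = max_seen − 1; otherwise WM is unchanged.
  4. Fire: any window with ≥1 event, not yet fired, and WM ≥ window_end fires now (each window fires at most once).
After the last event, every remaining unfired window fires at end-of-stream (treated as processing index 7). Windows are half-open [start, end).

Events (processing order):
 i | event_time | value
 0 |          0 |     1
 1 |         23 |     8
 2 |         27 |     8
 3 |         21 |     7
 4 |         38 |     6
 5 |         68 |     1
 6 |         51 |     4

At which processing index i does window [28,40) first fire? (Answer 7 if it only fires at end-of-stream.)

i=0 t=0 v=1: → [0,12); WM=−∞
i=1 t=23 v=8: → [21,33),[14,26); WM=−∞
i=2 t=27 v=8: → [21,33); WM=26; [0,12) fires=1 [14,26) fires=1
i=3 t=21 v=7: DROP (t<26-1); WM=26
i=4 t=38 v=6: → [35,47),[28,40); WM=26
i=5 t=68 v=1: → [63,75); WM=67; [21,33) fires=2 [28,40) fires=1 [35,47) fires=1
i=6 t=51 v=4: DROP (t<67-1); WM=67

5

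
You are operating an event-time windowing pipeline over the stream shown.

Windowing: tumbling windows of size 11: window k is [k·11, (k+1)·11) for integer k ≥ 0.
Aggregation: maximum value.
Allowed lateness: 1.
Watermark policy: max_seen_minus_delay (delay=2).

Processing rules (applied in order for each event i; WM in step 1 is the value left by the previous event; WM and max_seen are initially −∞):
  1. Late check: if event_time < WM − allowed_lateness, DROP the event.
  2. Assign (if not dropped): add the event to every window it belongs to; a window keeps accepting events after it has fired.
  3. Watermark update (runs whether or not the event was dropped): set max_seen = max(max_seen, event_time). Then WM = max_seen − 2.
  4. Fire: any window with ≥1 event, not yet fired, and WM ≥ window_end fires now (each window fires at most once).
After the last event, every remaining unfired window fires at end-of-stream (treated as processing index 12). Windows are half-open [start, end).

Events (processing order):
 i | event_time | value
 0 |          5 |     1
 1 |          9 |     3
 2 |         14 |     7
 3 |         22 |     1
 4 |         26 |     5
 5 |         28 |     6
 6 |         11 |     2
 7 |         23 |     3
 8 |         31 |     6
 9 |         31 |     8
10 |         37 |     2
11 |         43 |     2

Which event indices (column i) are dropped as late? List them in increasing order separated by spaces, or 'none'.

i=0 t=5 v=1: → [0,11); WM=3
i=1 t=9 v=3: → [0,11); WM=7
i=2 t=14 v=7: → [11,22); WM=12; [0,11) fires=3
i=3 t=22 v=1: → [22,33); WM=20
i=4 t=26 v=5: → [22,33); WM=24; [11,22) fires=7
i=5 t=28 v=6: → [22,33); WM=26
i=6 t=11 v=2: DROP (t<26-1); WM=26
i=7 t=23 v=3: DROP (t<26-1); WM=26
i=8 t=31 v=6: → [22,33); WM=29
i=9 t=31 v=8: → [22,33); WM=29
i=10 t=37 v=2: → [33,44); WM=35; [22,33) fires=8
i=11 t=43 v=2: → [33,44); WM=41

6 7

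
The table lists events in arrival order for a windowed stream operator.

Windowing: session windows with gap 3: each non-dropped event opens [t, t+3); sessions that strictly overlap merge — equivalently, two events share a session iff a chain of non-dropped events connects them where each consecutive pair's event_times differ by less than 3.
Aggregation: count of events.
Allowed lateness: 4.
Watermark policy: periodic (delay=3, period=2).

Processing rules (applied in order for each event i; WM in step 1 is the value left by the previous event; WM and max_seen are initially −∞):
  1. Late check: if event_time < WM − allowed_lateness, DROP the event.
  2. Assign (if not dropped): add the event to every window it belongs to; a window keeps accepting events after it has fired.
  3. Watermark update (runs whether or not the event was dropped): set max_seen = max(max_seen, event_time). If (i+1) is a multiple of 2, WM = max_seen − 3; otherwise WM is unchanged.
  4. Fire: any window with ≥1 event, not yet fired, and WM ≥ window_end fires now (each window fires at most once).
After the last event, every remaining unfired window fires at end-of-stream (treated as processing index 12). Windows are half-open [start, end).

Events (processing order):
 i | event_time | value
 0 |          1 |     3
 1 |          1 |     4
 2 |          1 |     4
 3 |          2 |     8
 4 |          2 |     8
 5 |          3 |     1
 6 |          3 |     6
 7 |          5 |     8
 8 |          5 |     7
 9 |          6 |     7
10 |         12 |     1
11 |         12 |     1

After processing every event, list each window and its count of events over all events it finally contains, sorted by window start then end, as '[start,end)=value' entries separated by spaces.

[1,9)=10 [12,15)=2

i=0 t=1 v=3: → [1,4); WM=−∞
i=1 t=1 v=4: → [1,4); WM=-2
i=2 t=1 v=4: → [1,4); WM=-2
i=3 t=2 v=8: → [1,5); WM=-1
i=4 t=2 v=8: → [1,5); WM=-1
i=5 t=3 v=1: → [1,6); WM=0
i=6 t=3 v=6: → [1,6); WM=0
i=7 t=5 v=8: → [1,8); WM=2
i=8 t=5 v=7: → [1,8); WM=2
i=9 t=6 v=7: → [1,9); WM=3
i=10 t=12 v=1: → [12,15); WM=3
i=11 t=12 v=1: → [12,15); WM=9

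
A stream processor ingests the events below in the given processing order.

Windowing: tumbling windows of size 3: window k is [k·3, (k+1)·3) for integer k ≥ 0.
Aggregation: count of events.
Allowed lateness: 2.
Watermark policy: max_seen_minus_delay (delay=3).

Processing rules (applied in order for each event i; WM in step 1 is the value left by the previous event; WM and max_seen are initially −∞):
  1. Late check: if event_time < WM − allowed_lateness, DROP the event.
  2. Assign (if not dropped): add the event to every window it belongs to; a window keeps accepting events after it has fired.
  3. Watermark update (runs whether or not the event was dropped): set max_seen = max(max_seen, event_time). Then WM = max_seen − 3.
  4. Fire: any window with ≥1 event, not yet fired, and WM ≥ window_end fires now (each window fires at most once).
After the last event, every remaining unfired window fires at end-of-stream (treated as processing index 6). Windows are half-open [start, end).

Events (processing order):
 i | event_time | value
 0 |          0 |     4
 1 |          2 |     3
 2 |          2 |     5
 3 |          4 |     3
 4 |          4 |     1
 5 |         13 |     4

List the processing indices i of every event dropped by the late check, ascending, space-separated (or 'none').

none

i=0 t=0 v=4: → [0,3); WM=-3
i=1 t=2 v=3: → [0,3); WM=-1
i=2 t=2 v=5: → [0,3); WM=-1
i=3 t=4 v=3: → [3,6); WM=1
i=4 t=4 v=1: → [3,6); WM=1
i=5 t=13 v=4: → [12,15); WM=10; [0,3) fires=3 [3,6) fires=2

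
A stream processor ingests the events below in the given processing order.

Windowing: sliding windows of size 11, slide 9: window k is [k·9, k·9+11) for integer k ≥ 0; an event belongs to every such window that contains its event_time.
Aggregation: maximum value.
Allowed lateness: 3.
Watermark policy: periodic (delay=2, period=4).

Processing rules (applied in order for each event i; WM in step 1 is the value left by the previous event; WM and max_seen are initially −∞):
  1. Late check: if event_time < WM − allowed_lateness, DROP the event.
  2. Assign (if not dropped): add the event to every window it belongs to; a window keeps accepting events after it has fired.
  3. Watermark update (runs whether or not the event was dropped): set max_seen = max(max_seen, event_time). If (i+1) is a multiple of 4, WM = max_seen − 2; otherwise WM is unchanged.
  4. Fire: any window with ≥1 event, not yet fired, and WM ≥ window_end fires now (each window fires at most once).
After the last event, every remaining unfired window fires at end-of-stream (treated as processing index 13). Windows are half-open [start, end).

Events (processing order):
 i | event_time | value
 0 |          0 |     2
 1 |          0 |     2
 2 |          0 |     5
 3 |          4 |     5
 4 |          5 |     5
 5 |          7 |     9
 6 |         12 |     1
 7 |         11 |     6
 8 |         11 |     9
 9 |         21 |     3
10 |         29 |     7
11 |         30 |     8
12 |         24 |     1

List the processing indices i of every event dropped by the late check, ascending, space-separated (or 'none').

12

i=0 t=0 v=2: → [0,11); WM=−∞
i=1 t=0 v=2: → [0,11); WM=−∞
i=2 t=0 v=5: → [0,11); WM=−∞
i=3 t=4 v=5: → [0,11); WM=2
i=4 t=5 v=5: → [0,11); WM=2
i=5 t=7 v=9: → [0,11); WM=2
i=6 t=12 v=1: → [9,20); WM=2
i=7 t=11 v=6: → [9,20); WM=10
i=8 t=11 v=9: → [9,20); WM=10
i=9 t=21 v=3: → [18,29); WM=10
i=10 t=29 v=7: → [27,38); WM=10
i=11 t=30 v=8: → [27,38); WM=28; [0,11) fires=9 [9,20) fires=9
i=12 t=24 v=1: DROP (t<28-3); WM=28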